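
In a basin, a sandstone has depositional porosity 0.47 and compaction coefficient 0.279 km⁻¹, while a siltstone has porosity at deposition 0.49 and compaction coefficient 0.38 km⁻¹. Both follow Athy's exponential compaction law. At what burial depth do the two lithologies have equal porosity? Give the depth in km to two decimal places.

Set φ₀ₐ e^(−kₐd) = φ₀ᵦ e^(−kᵦd) ⇒ ln(φ₀ₐ/φ₀ᵦ) = (kₐ − kᵦ)·d
d = ln(0.47/0.49) / (0.279 − 0.38) = -0.0417 / -0.101 = 0.413 km

0.41 km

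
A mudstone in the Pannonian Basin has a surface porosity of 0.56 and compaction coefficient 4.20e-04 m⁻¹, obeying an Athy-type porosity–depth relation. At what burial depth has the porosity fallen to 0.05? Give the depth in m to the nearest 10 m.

Working in km (1 km = 1000 m; c in km⁻¹ = c in m⁻¹ × 1000):
Invert Athy's law: z = ln(n₀/n) / c
z = ln(0.56/0.05) / 0.42 = ln(11.2) / 0.42 = 2.4159 / 0.42 = 5.752 km

5750 m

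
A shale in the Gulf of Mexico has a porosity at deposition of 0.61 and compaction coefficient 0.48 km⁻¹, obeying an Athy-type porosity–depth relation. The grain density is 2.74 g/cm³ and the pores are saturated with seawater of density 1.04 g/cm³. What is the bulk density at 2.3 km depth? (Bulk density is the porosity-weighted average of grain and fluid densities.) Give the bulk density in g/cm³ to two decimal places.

Porosity at depth: φ = 0.61·exp(−0.48×2.3) = 0.61×0.3315 = 0.2022
Bulk density: ρ_b = (1−φ)ρ_g + φ·ρ_f = 0.7978×2.74 + 0.2022×1.04
       = 2.186 + 0.210 = 2.396 g/cm³

2.40 g/cm³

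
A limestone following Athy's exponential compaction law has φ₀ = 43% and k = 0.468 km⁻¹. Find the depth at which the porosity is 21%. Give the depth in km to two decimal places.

1.53 km

Invert Athy's law: z = ln(φ₀/φ) / k
z = ln(0.43/0.21) / 0.468 = ln(2.048) / 0.468 = 0.7167 / 0.468 = 1.531 km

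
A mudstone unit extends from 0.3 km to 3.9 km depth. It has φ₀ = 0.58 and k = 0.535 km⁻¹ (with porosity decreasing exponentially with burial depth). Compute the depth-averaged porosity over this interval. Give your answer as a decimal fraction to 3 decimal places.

⟨φ⟩ = (1/(z₂−z₁)) ∫ φ₀ e^(−kz) dz = φ₀·(e^(−k·z₁) − e^(−k·z₂)) / (k·(z₂−z₁))
e^(−0.535×0.3) = 0.8517; e^(−0.535×3.9) = 0.1241
⟨φ⟩ = 0.58 × (0.8517 − 0.1241) / (0.535 × 3.6) = 0.58 × 0.3778 = 0.2191

0.219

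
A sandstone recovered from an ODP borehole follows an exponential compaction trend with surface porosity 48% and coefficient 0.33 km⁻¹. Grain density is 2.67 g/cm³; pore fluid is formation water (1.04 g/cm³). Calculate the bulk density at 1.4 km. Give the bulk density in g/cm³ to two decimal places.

Porosity at depth: φ = 0.48·exp(−0.33×1.4) = 0.48×0.6300 = 0.3024
Bulk density: ρ_b = (1−φ)ρ_g + φ·ρ_f = 0.6976×2.67 + 0.3024×1.04
       = 1.863 + 0.315 = 2.177 g/cm³

2.18 g/cm³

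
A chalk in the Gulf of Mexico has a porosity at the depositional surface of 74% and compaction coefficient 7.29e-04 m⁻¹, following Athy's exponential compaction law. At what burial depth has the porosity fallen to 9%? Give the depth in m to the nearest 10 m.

Working in km (1 km = 1000 m; k in km⁻¹ = k in m⁻¹ × 1000):
Invert Athy's law: d = ln(n₀/n) / k
d = ln(0.74/0.09) / 0.729 = ln(8.222) / 0.729 = 2.1068 / 0.729 = 2.890 km

2890 m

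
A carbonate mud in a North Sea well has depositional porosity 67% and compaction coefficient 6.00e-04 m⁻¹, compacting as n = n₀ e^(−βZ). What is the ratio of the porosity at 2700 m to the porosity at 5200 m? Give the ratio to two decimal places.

Working in km (1 km = 1000 m; β in km⁻¹ = β in m⁻¹ × 1000):
n(Z₁)/n(Z₂) = e^(−β·Z₁)/e^(−β·Z₂) = e^{β(Z₂−Z₁)}
= exp(0.6 × 2.5) = exp(1.5) = 4.4817

4.48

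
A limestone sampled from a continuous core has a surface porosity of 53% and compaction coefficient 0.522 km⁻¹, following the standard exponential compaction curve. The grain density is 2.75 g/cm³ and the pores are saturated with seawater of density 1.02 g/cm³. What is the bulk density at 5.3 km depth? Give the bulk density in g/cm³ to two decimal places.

Porosity at depth: φ = 0.53·exp(−0.522×5.3) = 0.53×0.0629 = 0.0333
Bulk density: ρ_b = (1−φ)ρ_g + φ·ρ_f = 0.9667×2.75 + 0.0333×1.02
       = 2.658 + 0.034 = 2.692 g/cm³

2.69 g/cm³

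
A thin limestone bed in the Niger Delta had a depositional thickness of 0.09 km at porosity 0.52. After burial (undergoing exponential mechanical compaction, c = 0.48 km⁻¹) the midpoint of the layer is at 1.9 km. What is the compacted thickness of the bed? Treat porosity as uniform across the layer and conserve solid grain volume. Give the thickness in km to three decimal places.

Porosity at 1.9 km: n = 0.52·exp(−0.48×1.9) = 0.2089
Solid-volume conservation: h(1−n) = h₀(1−n₀) ⇒ h = h₀·(1−n₀)/(1−n)
h = 0.09 × (1 − 0.52)/(1 − 0.2089) = 0.09 × 0.6067 = 0.0546 km

0.055 km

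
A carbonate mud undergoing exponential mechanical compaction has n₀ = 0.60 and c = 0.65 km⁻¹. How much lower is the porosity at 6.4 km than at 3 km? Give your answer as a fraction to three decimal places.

0.076

n(3) = 0.6·e^(−0.65×3) = 0.0854
n(6.4) = 0.6·e^(−0.65×6.4) = 0.0094
Δn = 0.0854 − 0.0094 = 0.0760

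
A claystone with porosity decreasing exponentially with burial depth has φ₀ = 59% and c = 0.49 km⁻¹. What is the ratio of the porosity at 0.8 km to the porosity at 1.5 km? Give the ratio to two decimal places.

φ(d₁)/φ(d₂) = e^(−c·d₁)/e^(−c·d₂) = e^{c(d₂−d₁)}
= exp(0.49 × 0.7) = exp(0.343) = 1.4092

1.41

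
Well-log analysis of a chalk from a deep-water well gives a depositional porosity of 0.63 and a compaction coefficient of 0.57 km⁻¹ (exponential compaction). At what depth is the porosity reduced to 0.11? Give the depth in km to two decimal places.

Invert Athy's law: z = ln(phi₀/phi) / β
z = ln(0.63/0.11) / 0.57 = ln(5.727) / 0.57 = 1.7452 / 0.57 = 3.062 km

3.06 km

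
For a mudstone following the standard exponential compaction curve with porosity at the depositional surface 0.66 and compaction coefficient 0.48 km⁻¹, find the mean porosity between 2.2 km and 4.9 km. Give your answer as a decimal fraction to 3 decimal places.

⟨φ⟩ = (1/(Z₂−Z₁)) ∫ φ₀ e^(−βZ) dZ = φ₀·(e^(−β·Z₁) − e^(−β·Z₂)) / (β·(Z₂−Z₁))
e^(−0.48×2.2) = 0.3478; e^(−0.48×4.9) = 0.0952
⟨φ⟩ = 0.66 × (0.3478 − 0.0952) / (0.48 × 2.7) = 0.66 × 0.1950 = 0.1287

0.129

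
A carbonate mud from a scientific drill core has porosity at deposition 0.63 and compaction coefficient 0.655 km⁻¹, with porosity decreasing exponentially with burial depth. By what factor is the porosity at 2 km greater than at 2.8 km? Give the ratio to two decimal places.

φ(Z₁)/φ(Z₂) = e^(−c·Z₁)/e^(−c·Z₂) = e^{c(Z₂−Z₁)}
= exp(0.655 × 0.8) = exp(0.524) = 1.6888

1.69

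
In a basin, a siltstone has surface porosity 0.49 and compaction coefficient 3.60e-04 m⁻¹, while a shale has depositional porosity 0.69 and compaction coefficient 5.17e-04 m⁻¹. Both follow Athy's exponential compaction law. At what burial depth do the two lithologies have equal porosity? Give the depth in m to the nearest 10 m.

Working in km (1 km = 1000 m; k in km⁻¹ = k in m⁻¹ × 1000):
Set φ₀ₐ e^(−kₐd) = φ₀ᵦ e^(−kᵦd) ⇒ ln(φ₀ₐ/φ₀ᵦ) = (kₐ − kᵦ)·d
d = ln(0.49/0.69) / (0.36 − 0.517) = -0.3423 / -0.157 = 2.180 km

2180 m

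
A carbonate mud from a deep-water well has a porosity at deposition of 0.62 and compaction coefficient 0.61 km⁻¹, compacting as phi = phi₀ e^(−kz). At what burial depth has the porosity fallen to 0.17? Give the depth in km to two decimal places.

Invert Athy's law: z = ln(phi₀/phi) / k
z = ln(0.62/0.17) / 0.61 = ln(3.647) / 0.61 = 1.2939 / 0.61 = 2.121 km

2.12 km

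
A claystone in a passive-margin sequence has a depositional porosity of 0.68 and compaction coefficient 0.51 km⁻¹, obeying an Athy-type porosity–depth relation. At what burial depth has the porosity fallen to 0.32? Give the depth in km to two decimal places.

1.48 km

Invert Athy's law: d = ln(φ₀/φ) / β
d = ln(0.68/0.32) / 0.51 = ln(2.125) / 0.51 = 0.7538 / 0.51 = 1.478 km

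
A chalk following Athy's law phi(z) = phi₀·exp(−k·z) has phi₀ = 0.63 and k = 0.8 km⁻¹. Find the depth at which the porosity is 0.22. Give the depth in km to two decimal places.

Invert Athy's law: z = ln(phi₀/phi) / k
z = ln(0.63/0.22) / 0.8 = ln(2.864) / 0.8 = 1.0521 / 0.8 = 1.315 km

1.32 km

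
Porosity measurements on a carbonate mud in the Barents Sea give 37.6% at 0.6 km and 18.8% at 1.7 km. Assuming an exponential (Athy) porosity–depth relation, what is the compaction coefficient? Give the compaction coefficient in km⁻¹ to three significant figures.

Athy: n(z) = n₀ e^(−kz) ⇒ n₁/n₂ = e^{k(z₂−z₁)} ⇒ k = ln(n₁/n₂)/(z₂−z₁)
k = ln(0.376/0.188) / (1.7 − 0.6) = ln(2) / 1.1 = 0.6931 / 1.1 = 0.6301 km⁻¹

0.630 km⁻¹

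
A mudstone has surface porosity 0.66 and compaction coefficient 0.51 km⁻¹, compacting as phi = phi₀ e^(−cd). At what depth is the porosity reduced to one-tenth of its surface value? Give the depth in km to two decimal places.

4.51 km

phi/phi₀ = 1/10 ⇒ exp(−c·d) = 1/10 ⇒ d = ln(10) / c
d = 2.3026 / 0.51 = 4.515 km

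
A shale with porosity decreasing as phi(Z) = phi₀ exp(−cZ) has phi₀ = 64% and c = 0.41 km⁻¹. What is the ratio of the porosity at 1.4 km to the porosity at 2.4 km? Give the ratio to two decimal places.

1.51

phi(Z₁)/phi(Z₂) = e^(−c·Z₁)/e^(−c·Z₂) = e^{c(Z₂−Z₁)}
= exp(0.41 × 1) = exp(0.41) = 1.5068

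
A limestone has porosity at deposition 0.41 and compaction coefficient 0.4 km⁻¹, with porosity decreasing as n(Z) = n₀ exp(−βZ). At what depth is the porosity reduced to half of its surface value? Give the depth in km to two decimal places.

1.73 km

n/n₀ = 1/2 ⇒ exp(−β·Z) = 1/2 ⇒ Z = ln(2) / β
Z = 0.6931 / 0.4 = 1.733 km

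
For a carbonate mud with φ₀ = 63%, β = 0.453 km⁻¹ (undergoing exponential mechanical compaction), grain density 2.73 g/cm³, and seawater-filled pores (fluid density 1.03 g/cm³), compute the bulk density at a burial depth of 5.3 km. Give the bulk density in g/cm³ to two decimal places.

Porosity at depth: φ = 0.63·exp(−0.453×5.3) = 0.63×0.0906 = 0.0571
Bulk density: ρ_b = (1−φ)ρ_g + φ·ρ_f = 0.9429×2.73 + 0.0571×1.03
       = 2.574 + 0.059 = 2.633 g/cm³

2.63 g/cm³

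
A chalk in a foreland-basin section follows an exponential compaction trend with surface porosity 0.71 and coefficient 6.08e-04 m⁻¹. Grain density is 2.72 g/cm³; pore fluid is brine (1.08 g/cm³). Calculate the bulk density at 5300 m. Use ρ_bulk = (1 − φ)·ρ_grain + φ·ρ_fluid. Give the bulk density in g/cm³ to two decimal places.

Working in km (1 km = 1000 m; β in km⁻¹ = β in m⁻¹ × 1000):
Porosity at depth: phi = 0.71·exp(−0.608×5.3) = 0.71×0.0399 = 0.0283
Bulk density: ρ_b = (1−phi)ρ_g + phi·ρ_f = 0.9717×2.72 + 0.0283×1.08
       = 2.643 + 0.031 = 2.674 g/cm³

2.67 g/cm³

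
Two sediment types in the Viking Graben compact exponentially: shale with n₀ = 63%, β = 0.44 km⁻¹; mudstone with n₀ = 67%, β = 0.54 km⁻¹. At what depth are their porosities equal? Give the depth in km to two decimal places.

Set n₀ₐ e^(−βₐd) = n₀ᵦ e^(−βᵦd) ⇒ ln(n₀ₐ/n₀ᵦ) = (βₐ − βᵦ)·d
d = ln(0.63/0.67) / (0.44 − 0.54) = -0.0616 / -0.1 = 0.616 km

0.62 km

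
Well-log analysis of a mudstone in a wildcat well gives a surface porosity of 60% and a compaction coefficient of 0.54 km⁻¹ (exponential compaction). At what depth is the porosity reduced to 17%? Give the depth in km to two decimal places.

Invert Athy's law: Z = ln(phi₀/phi) / β
Z = ln(0.6/0.17) / 0.54 = ln(3.529) / 0.54 = 1.2611 / 0.54 = 2.335 km

2.34 km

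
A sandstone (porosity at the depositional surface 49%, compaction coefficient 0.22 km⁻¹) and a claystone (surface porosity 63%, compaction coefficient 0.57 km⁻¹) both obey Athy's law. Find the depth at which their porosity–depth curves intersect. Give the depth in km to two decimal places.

Set n₀ₐ e^(−cₐz) = n₀ᵦ e^(−cᵦz) ⇒ ln(n₀ₐ/n₀ᵦ) = (cₐ − cᵦ)·z
z = ln(0.49/0.63) / (0.22 − 0.57) = -0.2513 / -0.35 = 0.718 km

0.72 km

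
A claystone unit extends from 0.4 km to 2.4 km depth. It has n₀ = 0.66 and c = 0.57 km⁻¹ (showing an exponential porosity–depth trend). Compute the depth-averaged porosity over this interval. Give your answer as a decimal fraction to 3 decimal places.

⟨n⟩ = (1/(d₂−d₁)) ∫ n₀ e^(−cd) dd = n₀·(e^(−c·d₁) − e^(−c·d₂)) / (c·(d₂−d₁))
e^(−0.57×0.4) = 0.7961; e^(−0.57×2.4) = 0.2546
⟨n⟩ = 0.66 × (0.7961 − 0.2546) / (0.57 × 2) = 0.66 × 0.4750 = 0.3135

0.314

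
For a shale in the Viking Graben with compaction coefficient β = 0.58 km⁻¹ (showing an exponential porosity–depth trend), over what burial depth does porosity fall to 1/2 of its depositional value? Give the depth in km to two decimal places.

φ/φ₀ = 1/2 ⇒ exp(−β·d) = 1/2 ⇒ d = ln(2) / β
d = 0.6931 / 0.58 = 1.195 km

1.20 km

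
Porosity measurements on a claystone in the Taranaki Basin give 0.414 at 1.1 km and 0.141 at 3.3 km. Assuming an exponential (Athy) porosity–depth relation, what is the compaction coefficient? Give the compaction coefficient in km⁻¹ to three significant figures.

Athy: n(z) = n₀ e^(−cz) ⇒ n₁/n₂ = e^{c(z₂−z₁)} ⇒ c = ln(n₁/n₂)/(z₂−z₁)
c = ln(0.414/0.141) / (3.3 − 1.1) = ln(2.936) / 2.2 = 1.0771 / 2.2 = 0.4896 km⁻¹

0.490 km⁻¹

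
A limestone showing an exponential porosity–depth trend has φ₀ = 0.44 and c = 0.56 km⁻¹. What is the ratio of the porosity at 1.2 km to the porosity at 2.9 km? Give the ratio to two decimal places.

2.59

φ(Z₁)/φ(Z₂) = e^(−c·Z₁)/e^(−c·Z₂) = e^{c(Z₂−Z₁)}
= exp(0.56 × 1.7) = exp(0.952) = 2.5909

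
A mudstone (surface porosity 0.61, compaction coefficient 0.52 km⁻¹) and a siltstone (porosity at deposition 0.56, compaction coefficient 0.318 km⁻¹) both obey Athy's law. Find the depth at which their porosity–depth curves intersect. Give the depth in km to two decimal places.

0.42 km

Set n₀ₐ e^(−kₐz) = n₀ᵦ e^(−kᵦz) ⇒ ln(n₀ₐ/n₀ᵦ) = (kₐ − kᵦ)·z
z = ln(0.61/0.56) / (0.52 − 0.318) = 0.0855 / 0.202 = 0.423 km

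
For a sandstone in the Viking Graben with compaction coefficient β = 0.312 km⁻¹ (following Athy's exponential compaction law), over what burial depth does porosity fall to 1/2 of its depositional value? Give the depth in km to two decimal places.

2.22 km

n/n₀ = 1/2 ⇒ exp(−β·d) = 1/2 ⇒ d = ln(2) / β
d = 0.6931 / 0.312 = 2.222 km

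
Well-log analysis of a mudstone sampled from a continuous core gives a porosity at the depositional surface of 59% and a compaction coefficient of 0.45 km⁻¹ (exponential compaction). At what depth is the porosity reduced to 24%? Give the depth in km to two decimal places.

Invert Athy's law: z = ln(phi₀/phi) / β
z = ln(0.59/0.24) / 0.45 = ln(2.458) / 0.45 = 0.8995 / 0.45 = 1.999 km

2.00 km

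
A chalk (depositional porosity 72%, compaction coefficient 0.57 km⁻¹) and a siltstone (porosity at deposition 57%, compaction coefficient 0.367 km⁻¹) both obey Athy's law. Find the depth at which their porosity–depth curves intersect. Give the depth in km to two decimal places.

1.15 km

Set phi₀ₐ e^(−kₐz) = phi₀ᵦ e^(−kᵦz) ⇒ ln(phi₀ₐ/phi₀ᵦ) = (kₐ − kᵦ)·z
z = ln(0.72/0.57) / (0.57 − 0.367) = 0.2336 / 0.203 = 1.151 km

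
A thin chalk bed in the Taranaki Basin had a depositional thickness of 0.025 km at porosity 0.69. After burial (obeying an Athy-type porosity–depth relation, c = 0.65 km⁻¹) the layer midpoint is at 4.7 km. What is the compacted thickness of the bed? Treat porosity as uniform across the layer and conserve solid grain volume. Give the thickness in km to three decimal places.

Porosity at 4.7 km: φ = 0.69·exp(−0.65×4.7) = 0.0325
Solid-volume conservation: h(1−φ) = h₀(1−φ₀) ⇒ h = h₀·(1−φ₀)/(1−φ)
h = 0.025 × (1 − 0.69)/(1 − 0.0325) = 0.025 × 0.3204 = 0.0080 km

0.008 km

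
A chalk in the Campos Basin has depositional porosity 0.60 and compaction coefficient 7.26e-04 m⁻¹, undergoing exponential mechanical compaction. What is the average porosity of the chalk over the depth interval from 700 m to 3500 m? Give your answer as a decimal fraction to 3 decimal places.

Working in km (1 km = 1000 m; k in km⁻¹ = k in m⁻¹ × 1000):
⟨phi⟩ = (1/(Z₂−Z₁)) ∫ phi₀ e^(−kZ) dZ = phi₀·(e^(−k·Z₁) − e^(−k·Z₂)) / (k·(Z₂−Z₁))
e^(−0.726×0.7) = 0.6016; e^(−0.726×3.5) = 0.0788
⟨phi⟩ = 0.6 × (0.6016 − 0.0788) / (0.726 × 2.8) = 0.6 × 0.2572 = 0.1543

0.154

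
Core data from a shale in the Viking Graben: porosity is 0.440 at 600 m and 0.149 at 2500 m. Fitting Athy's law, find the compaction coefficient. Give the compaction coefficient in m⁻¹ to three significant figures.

0.000570 m⁻¹

Working in km (1 km = 1000 m; k in km⁻¹ = k in m⁻¹ × 1000):
Athy: phi(d) = phi₀ e^(−kd) ⇒ phi₁/phi₂ = e^{k(d₂−d₁)} ⇒ k = ln(phi₁/phi₂)/(d₂−d₁)
k = ln(0.44/0.149) / (2.5 − 0.6) = ln(2.953) / 1.9 = 1.0828 / 1.9 = 0.5699 km⁻¹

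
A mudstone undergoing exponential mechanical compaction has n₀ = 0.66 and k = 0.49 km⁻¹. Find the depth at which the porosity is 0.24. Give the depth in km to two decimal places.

Invert Athy's law: z = ln(n₀/n) / k
z = ln(0.66/0.24) / 0.49 = ln(2.75) / 0.49 = 1.0116 / 0.49 = 2.064 km

2.06 km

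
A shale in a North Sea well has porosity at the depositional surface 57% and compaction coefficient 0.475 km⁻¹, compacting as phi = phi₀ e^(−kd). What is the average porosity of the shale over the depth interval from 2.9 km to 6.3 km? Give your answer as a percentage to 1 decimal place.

⟨phi⟩ = (1/(d₂−d₁)) ∫ phi₀ e^(−kd) dd = phi₀·(e^(−k·d₁) − e^(−k·d₂)) / (k·(d₂−d₁))
e^(−0.475×2.9) = 0.2522; e^(−0.475×6.3) = 0.0502
⟨phi⟩ = 0.57 × (0.2522 − 0.0502) / (0.475 × 3.4) = 0.57 × 0.1251 = 0.0713

7.1%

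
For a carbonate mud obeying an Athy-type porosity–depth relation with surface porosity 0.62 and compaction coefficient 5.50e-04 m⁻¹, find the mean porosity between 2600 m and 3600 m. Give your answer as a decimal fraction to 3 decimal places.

Working in km (1 km = 1000 m; β in km⁻¹ = β in m⁻¹ × 1000):
⟨φ⟩ = (1/(Z₂−Z₁)) ∫ φ₀ e^(−βZ) dZ = φ₀·(e^(−β·Z₁) − e^(−β·Z₂)) / (β·(Z₂−Z₁))
e^(−0.55×2.6) = 0.2393; e^(−0.55×3.6) = 0.1381
⟨φ⟩ = 0.62 × (0.2393 − 0.1381) / (0.55 × 1) = 0.62 × 0.1841 = 0.1141

0.114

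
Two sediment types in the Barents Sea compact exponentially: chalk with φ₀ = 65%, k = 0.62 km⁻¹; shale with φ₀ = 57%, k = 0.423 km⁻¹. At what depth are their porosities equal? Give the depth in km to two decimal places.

Set φ₀ₐ e^(−kₐd) = φ₀ᵦ e^(−kᵦd) ⇒ ln(φ₀ₐ/φ₀ᵦ) = (kₐ − kᵦ)·d
d = ln(0.65/0.57) / (0.62 − 0.423) = 0.1313 / 0.197 = 0.667 km

0.67 km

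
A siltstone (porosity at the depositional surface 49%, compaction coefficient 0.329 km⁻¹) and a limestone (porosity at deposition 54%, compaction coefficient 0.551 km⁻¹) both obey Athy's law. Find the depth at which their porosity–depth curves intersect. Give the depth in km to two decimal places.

Set φ₀ₐ e^(−cₐd) = φ₀ᵦ e^(−cᵦd) ⇒ ln(φ₀ₐ/φ₀ᵦ) = (cₐ − cᵦ)·d
d = ln(0.49/0.54) / (0.329 − 0.551) = -0.0972 / -0.222 = 0.438 km

0.44 km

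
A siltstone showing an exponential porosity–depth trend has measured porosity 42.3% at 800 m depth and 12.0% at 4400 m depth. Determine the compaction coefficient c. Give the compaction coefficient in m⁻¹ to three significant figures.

0.000350 m⁻¹

Working in km (1 km = 1000 m; c in km⁻¹ = c in m⁻¹ × 1000):
Athy: n(Z) = n₀ e^(−cZ) ⇒ n₁/n₂ = e^{c(Z₂−Z₁)} ⇒ c = ln(n₁/n₂)/(Z₂−Z₁)
c = ln(0.423/0.12) / (4.4 − 0.8) = ln(3.525) / 3.6 = 1.2599 / 3.6 = 0.35 km⁻¹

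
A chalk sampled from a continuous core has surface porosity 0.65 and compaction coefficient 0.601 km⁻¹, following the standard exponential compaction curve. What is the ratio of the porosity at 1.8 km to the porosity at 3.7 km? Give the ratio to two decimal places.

3.13

φ(d₁)/φ(d₂) = e^(−k·d₁)/e^(−k·d₂) = e^{k(d₂−d₁)}
= exp(0.601 × 1.9) = exp(1.142) = 3.1327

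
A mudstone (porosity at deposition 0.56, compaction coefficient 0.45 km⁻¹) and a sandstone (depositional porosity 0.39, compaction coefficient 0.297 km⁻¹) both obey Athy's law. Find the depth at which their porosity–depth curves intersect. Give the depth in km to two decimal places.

2.36 km

Set φ₀ₐ e^(−kₐz) = φ₀ᵦ e^(−kᵦz) ⇒ ln(φ₀ₐ/φ₀ᵦ) = (kₐ − kᵦ)·z
z = ln(0.56/0.39) / (0.45 − 0.297) = 0.3618 / 0.153 = 2.365 km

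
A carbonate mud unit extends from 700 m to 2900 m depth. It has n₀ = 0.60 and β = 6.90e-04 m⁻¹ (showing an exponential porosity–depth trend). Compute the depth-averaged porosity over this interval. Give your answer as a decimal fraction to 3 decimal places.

0.190

Working in km (1 km = 1000 m; β in km⁻¹ = β in m⁻¹ × 1000):
⟨n⟩ = (1/(z₂−z₁)) ∫ n₀ e^(−βz) dz = n₀·(e^(−β·z₁) − e^(−β·z₂)) / (β·(z₂−z₁))
e^(−0.69×0.7) = 0.6169; e^(−0.69×2.9) = 0.1352
⟨n⟩ = 0.6 × (0.6169 − 0.1352) / (0.69 × 2.2) = 0.6 × 0.3173 = 0.1904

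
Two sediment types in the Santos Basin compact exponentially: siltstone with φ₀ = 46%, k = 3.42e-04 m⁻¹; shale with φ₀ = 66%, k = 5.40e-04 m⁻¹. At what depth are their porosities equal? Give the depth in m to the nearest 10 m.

1820 m

Working in km (1 km = 1000 m; k in km⁻¹ = k in m⁻¹ × 1000):
Set φ₀ₐ e^(−kₐz) = φ₀ᵦ e^(−kᵦz) ⇒ ln(φ₀ₐ/φ₀ᵦ) = (kₐ − kᵦ)·z
z = ln(0.46/0.66) / (0.342 − 0.54) = -0.3610 / -0.198 = 1.823 km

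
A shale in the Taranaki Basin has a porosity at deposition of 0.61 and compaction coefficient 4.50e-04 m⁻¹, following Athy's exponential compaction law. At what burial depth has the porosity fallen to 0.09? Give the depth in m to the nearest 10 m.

4250 m

Working in km (1 km = 1000 m; c in km⁻¹ = c in m⁻¹ × 1000):
Invert Athy's law: Z = ln(n₀/n) / c
Z = ln(0.61/0.09) / 0.45 = ln(6.778) / 0.45 = 1.9136 / 0.45 = 4.253 km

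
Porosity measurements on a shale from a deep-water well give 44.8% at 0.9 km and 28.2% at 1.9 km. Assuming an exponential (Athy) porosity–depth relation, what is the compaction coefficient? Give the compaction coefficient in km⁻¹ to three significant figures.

Athy: phi(z) = phi₀ e^(−βz) ⇒ phi₁/phi₂ = e^{β(z₂−z₁)} ⇒ β = ln(phi₁/phi₂)/(z₂−z₁)
β = ln(0.448/0.282) / (1.9 − 0.9) = ln(1.589) / 1 = 0.4629 / 1 = 0.4629 km⁻¹

0.463 km⁻¹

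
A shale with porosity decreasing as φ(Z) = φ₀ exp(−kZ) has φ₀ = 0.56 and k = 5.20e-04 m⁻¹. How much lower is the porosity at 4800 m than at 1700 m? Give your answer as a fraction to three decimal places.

0.185

Working in km (1 km = 1000 m; k in km⁻¹ = k in m⁻¹ × 1000):
φ(1.7) = 0.56·e^(−0.52×1.7) = 0.2314
φ(4.8) = 0.56·e^(−0.52×4.8) = 0.0462
Δφ = 0.2314 − 0.0462 = 0.1852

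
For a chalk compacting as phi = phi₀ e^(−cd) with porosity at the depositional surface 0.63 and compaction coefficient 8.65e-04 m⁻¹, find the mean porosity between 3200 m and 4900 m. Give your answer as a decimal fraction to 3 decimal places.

Working in km (1 km = 1000 m; c in km⁻¹ = c in m⁻¹ × 1000):
⟨phi⟩ = (1/(d₂−d₁)) ∫ phi₀ e^(−cd) dd = phi₀·(e^(−c·d₁) − e^(−c·d₂)) / (c·(d₂−d₁))
e^(−0.865×3.2) = 0.0628; e^(−0.865×4.9) = 0.0144
⟨phi⟩ = 0.63 × (0.0628 − 0.0144) / (0.865 × 1.7) = 0.63 × 0.0329 = 0.0207

0.021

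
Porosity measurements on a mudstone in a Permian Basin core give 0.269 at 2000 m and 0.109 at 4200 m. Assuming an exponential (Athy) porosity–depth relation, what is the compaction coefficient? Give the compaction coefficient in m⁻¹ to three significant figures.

Working in km (1 km = 1000 m; k in km⁻¹ = k in m⁻¹ × 1000):
Athy: n(Z) = n₀ e^(−kZ) ⇒ n₁/n₂ = e^{k(Z₂−Z₁)} ⇒ k = ln(n₁/n₂)/(Z₂−Z₁)
k = ln(0.269/0.109) / (4.2 − 2) = ln(2.468) / 2.2 = 0.9034 / 2.2 = 0.4106 km⁻¹

0.000411 m⁻¹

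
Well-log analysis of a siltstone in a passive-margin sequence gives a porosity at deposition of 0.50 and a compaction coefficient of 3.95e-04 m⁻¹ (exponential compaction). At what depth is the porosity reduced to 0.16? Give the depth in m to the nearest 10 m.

2880 m

Working in km (1 km = 1000 m; k in km⁻¹ = k in m⁻¹ × 1000):
Invert Athy's law: d = ln(phi₀/phi) / k
d = ln(0.5/0.16) / 0.395 = ln(3.125) / 0.395 = 1.1394 / 0.395 = 2.885 km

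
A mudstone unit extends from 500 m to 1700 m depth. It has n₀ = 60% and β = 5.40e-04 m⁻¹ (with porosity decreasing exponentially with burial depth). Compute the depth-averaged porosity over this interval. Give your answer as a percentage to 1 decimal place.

33.7%

Working in km (1 km = 1000 m; β in km⁻¹ = β in m⁻¹ × 1000):
⟨n⟩ = (1/(d₂−d₁)) ∫ n₀ e^(−βd) dd = n₀·(e^(−β·d₁) − e^(−β·d₂)) / (β·(d₂−d₁))
e^(−0.54×0.5) = 0.7634; e^(−0.54×1.7) = 0.3993
⟨n⟩ = 0.6 × (0.7634 − 0.3993) / (0.54 × 1.2) = 0.6 × 0.5618 = 0.3371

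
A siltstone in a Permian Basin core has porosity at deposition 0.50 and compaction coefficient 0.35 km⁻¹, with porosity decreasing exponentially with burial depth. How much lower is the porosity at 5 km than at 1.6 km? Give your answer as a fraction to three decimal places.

0.199

φ(1.6) = 0.5·e^(−0.35×1.6) = 0.2856
φ(5) = 0.5·e^(−0.35×5) = 0.0869
Δφ = 0.2856 − 0.0869 = 0.1987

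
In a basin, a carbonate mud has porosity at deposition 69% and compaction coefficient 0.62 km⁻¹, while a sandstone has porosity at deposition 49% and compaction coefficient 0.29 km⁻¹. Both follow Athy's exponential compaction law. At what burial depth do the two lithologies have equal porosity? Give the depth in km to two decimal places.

1.04 km

Set φ₀ₐ e^(−cₐd) = φ₀ᵦ e^(−cᵦd) ⇒ ln(φ₀ₐ/φ₀ᵦ) = (cₐ − cᵦ)·d
d = ln(0.69/0.49) / (0.62 − 0.29) = 0.3423 / 0.33 = 1.037 km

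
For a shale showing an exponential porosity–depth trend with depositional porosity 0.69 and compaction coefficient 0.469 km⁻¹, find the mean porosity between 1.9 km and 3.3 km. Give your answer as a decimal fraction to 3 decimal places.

⟨φ⟩ = (1/(Z₂−Z₁)) ∫ φ₀ e^(−βZ) dZ = φ₀·(e^(−β·Z₁) − e^(−β·Z₂)) / (β·(Z₂−Z₁))
e^(−0.469×1.9) = 0.4102; e^(−0.469×3.3) = 0.2127
⟨φ⟩ = 0.69 × (0.4102 − 0.2127) / (0.469 × 1.4) = 0.69 × 0.3007 = 0.2075

0.208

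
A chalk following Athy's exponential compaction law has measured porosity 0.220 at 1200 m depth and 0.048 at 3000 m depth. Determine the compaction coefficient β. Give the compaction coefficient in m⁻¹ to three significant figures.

0.000846 m⁻¹

Working in km (1 km = 1000 m; β in km⁻¹ = β in m⁻¹ × 1000):
Athy: n(d) = n₀ e^(−βd) ⇒ n₁/n₂ = e^{β(d₂−d₁)} ⇒ β = ln(n₁/n₂)/(d₂−d₁)
β = ln(0.22/0.048) / (3 − 1.2) = ln(4.583) / 1.8 = 1.5224 / 1.8 = 0.8458 km⁻¹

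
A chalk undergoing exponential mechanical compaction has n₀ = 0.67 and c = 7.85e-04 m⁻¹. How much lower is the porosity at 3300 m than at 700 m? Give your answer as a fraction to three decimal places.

Working in km (1 km = 1000 m; c in km⁻¹ = c in m⁻¹ × 1000):
n(0.7) = 0.67·e^(−0.785×0.7) = 0.3867
n(3.3) = 0.67·e^(−0.785×3.3) = 0.0502
Δn = 0.3867 − 0.0502 = 0.3365

0.337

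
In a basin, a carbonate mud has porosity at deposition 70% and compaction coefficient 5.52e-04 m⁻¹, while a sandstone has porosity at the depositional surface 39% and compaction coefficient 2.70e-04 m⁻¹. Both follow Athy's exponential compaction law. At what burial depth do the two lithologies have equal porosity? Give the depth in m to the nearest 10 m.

Working in km (1 km = 1000 m; c in km⁻¹ = c in m⁻¹ × 1000):
Set n₀ₐ e^(−cₐd) = n₀ᵦ e^(−cᵦd) ⇒ ln(n₀ₐ/n₀ᵦ) = (cₐ − cᵦ)·d
d = ln(0.7/0.39) / (0.552 − 0.27) = 0.5849 / 0.282 = 2.074 km

2070 m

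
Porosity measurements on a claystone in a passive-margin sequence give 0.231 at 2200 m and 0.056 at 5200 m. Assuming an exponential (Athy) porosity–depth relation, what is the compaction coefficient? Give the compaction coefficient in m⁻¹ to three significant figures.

0.000472 m⁻¹

Working in km (1 km = 1000 m; k in km⁻¹ = k in m⁻¹ × 1000):
Athy: φ(d) = φ₀ e^(−kd) ⇒ φ₁/φ₂ = e^{k(d₂−d₁)} ⇒ k = ln(φ₁/φ₂)/(d₂−d₁)
k = ln(0.231/0.056) / (5.2 − 2.2) = ln(4.125) / 3 = 1.4171 / 3 = 0.4724 km⁻¹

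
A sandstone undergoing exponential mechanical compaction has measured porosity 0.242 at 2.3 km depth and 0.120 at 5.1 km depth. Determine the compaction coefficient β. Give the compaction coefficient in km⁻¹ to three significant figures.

0.251 km⁻¹

Athy: phi(d) = phi₀ e^(−βd) ⇒ phi₁/phi₂ = e^{β(d₂−d₁)} ⇒ β = ln(phi₁/phi₂)/(d₂−d₁)
β = ln(0.242/0.12) / (5.1 − 2.3) = ln(2.017) / 2.8 = 0.7014 / 2.8 = 0.2505 km⁻¹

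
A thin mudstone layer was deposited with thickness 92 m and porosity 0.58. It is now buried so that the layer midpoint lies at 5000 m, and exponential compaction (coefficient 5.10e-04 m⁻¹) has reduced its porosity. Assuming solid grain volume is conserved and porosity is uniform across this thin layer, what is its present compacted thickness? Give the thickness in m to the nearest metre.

Working in km (1 km = 1000 m; c in km⁻¹ = c in m⁻¹ × 1000):
Porosity at 5 km: phi = 0.58·exp(−0.51×5) = 0.0453
Solid-volume conservation: h(1−phi) = h₀(1−phi₀) ⇒ h = h₀·(1−phi₀)/(1−phi)
h = 0.092 × (1 − 0.58)/(1 − 0.0453) = 0.092 × 0.4399 = 0.0405 km

40 m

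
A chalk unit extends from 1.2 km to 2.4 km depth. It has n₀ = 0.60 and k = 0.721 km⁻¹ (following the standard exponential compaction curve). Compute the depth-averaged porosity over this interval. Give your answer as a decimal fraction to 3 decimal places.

0.169

⟨n⟩ = (1/(d₂−d₁)) ∫ n₀ e^(−kd) dd = n₀·(e^(−k·d₁) − e^(−k·d₂)) / (k·(d₂−d₁))
e^(−0.721×1.2) = 0.4210; e^(−0.721×2.4) = 0.1772
⟨n⟩ = 0.6 × (0.4210 − 0.1772) / (0.721 × 1.2) = 0.6 × 0.2817 = 0.1690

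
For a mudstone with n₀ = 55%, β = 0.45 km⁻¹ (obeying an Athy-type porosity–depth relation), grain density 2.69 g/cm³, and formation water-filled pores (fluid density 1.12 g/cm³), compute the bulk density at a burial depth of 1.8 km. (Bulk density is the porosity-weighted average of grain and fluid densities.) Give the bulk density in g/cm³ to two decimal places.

2.31 g/cm³

Porosity at depth: n = 0.55·exp(−0.45×1.8) = 0.55×0.4449 = 0.2447
Bulk density: ρ_b = (1−n)ρ_g + n·ρ_f = 0.7553×2.69 + 0.2447×1.12
       = 2.032 + 0.274 = 2.306 g/cm³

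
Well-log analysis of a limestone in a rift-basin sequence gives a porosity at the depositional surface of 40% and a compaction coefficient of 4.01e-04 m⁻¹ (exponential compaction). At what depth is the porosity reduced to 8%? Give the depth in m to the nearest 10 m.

Working in km (1 km = 1000 m; c in km⁻¹ = c in m⁻¹ × 1000):
Invert Athy's law: d = ln(φ₀/φ) / c
d = ln(0.4/0.08) / 0.401 = ln(5) / 0.401 = 1.6094 / 0.401 = 4.014 km

4010 m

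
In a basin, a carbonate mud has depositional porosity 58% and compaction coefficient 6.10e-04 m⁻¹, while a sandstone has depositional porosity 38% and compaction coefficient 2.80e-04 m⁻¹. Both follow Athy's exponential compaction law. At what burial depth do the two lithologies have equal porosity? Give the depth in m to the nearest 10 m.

Working in km (1 km = 1000 m; k in km⁻¹ = k in m⁻¹ × 1000):
Set φ₀ₐ e^(−kₐd) = φ₀ᵦ e^(−kᵦd) ⇒ ln(φ₀ₐ/φ₀ᵦ) = (kₐ − kᵦ)·d
d = ln(0.58/0.38) / (0.61 − 0.28) = 0.4229 / 0.33 = 1.281 km

1280 m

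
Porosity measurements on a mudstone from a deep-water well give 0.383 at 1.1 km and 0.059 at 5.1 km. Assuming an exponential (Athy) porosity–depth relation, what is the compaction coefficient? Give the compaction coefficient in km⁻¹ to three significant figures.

Athy: φ(d) = φ₀ e^(−cd) ⇒ φ₁/φ₂ = e^{c(d₂−d₁)} ⇒ c = ln(φ₁/φ₂)/(d₂−d₁)
c = ln(0.383/0.059) / (5.1 − 1.1) = ln(6.492) / 4 = 1.8705 / 4 = 0.4676 km⁻¹

0.468 km⁻¹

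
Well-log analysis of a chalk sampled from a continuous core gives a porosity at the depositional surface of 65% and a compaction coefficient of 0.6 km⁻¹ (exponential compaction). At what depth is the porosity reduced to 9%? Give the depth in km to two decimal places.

Invert Athy's law: Z = ln(n₀/n) / c
Z = ln(0.65/0.09) / 0.6 = ln(7.222) / 0.6 = 1.9772 / 0.6 = 3.295 km

3.30 km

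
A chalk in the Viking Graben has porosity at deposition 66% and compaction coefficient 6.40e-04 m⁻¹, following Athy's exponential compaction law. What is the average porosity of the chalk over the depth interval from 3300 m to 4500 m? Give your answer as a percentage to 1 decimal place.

Working in km (1 km = 1000 m; c in km⁻¹ = c in m⁻¹ × 1000):
⟨phi⟩ = (1/(d₂−d₁)) ∫ phi₀ e^(−cd) dd = phi₀·(e^(−c·d₁) − e^(−c·d₂)) / (c·(d₂−d₁))
e^(−0.64×3.3) = 0.1210; e^(−0.64×4.5) = 0.0561
⟨phi⟩ = 0.66 × (0.1210 − 0.0561) / (0.64 × 1.2) = 0.66 × 0.0845 = 0.0557

5.6%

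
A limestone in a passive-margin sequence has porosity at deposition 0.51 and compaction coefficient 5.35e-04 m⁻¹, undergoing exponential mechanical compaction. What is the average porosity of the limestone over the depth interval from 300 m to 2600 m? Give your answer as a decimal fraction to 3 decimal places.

0.250

Working in km (1 km = 1000 m; β in km⁻¹ = β in m⁻¹ × 1000):
⟨n⟩ = (1/(d₂−d₁)) ∫ n₀ e^(−βd) dd = n₀·(e^(−β·d₁) − e^(−β·d₂)) / (β·(d₂−d₁))
e^(−0.535×0.3) = 0.8517; e^(−0.535×2.6) = 0.2488
⟨n⟩ = 0.51 × (0.8517 − 0.2488) / (0.535 × 2.3) = 0.51 × 0.4900 = 0.2499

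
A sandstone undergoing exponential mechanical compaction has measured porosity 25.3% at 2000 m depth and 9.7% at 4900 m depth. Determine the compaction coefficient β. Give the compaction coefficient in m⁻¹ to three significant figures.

Working in km (1 km = 1000 m; β in km⁻¹ = β in m⁻¹ × 1000):
Athy: n(z) = n₀ e^(−βz) ⇒ n₁/n₂ = e^{β(z₂−z₁)} ⇒ β = ln(n₁/n₂)/(z₂−z₁)
β = ln(0.253/0.097) / (4.9 − 2) = ln(2.608) / 2.9 = 0.9587 / 2.9 = 0.3306 km⁻¹

0.000331 m⁻¹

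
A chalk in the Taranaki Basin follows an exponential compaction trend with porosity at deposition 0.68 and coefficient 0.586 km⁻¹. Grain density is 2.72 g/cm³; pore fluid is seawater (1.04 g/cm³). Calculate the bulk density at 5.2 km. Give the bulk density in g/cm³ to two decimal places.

Porosity at depth: φ = 0.68·exp(−0.586×5.2) = 0.68×0.0475 = 0.0323
Bulk density: ρ_b = (1−φ)ρ_g + φ·ρ_f = 0.9677×2.72 + 0.0323×1.04
       = 2.632 + 0.034 = 2.666 g/cm³

2.67 g/cm³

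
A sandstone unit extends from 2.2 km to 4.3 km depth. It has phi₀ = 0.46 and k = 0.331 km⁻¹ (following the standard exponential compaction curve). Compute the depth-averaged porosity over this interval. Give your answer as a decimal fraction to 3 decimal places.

0.160

⟨phi⟩ = (1/(d₂−d₁)) ∫ phi₀ e^(−kd) dd = phi₀·(e^(−k·d₁) − e^(−k·d₂)) / (k·(d₂−d₁))
e^(−0.331×2.2) = 0.4828; e^(−0.331×4.3) = 0.2409
⟨phi⟩ = 0.46 × (0.4828 − 0.2409) / (0.331 × 2.1) = 0.46 × 0.3479 = 0.1601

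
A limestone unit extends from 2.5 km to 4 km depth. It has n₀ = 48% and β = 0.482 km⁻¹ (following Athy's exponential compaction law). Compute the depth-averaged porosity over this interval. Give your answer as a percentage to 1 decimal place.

⟨n⟩ = (1/(z₂−z₁)) ∫ n₀ e^(−βz) dz = n₀·(e^(−β·z₁) − e^(−β·z₂)) / (β·(z₂−z₁))
e^(−0.482×2.5) = 0.2997; e^(−0.482×4) = 0.1454
⟨n⟩ = 0.48 × (0.2997 − 0.1454) / (0.482 × 1.5) = 0.48 × 0.2134 = 0.1024

10.2%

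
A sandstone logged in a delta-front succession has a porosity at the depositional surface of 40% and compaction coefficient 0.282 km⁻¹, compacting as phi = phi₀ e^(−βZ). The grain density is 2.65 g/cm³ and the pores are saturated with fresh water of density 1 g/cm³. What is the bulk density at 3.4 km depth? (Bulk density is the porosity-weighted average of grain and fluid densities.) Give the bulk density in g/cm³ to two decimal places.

Porosity at depth: phi = 0.4·exp(−0.282×3.4) = 0.4×0.3834 = 0.1533
Bulk density: ρ_b = (1−phi)ρ_g + phi·ρ_f = 0.8467×2.65 + 0.1533×1
       = 2.244 + 0.153 = 2.397 g/cm³

2.40 g/cm³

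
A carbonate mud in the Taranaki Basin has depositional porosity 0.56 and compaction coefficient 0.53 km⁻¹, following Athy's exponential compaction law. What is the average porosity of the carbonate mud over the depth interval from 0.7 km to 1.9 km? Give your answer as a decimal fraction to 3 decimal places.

0.286

⟨n⟩ = (1/(d₂−d₁)) ∫ n₀ e^(−cd) dd = n₀·(e^(−c·d₁) − e^(−c·d₂)) / (c·(d₂−d₁))
e^(−0.53×0.7) = 0.6900; e^(−0.53×1.9) = 0.3653
⟨n⟩ = 0.56 × (0.6900 − 0.3653) / (0.53 × 1.2) = 0.56 × 0.5106 = 0.2859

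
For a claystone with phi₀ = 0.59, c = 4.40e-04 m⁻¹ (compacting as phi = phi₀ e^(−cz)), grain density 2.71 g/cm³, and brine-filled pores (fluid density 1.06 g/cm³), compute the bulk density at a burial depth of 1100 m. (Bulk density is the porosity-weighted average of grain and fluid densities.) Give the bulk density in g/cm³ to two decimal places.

2.11 g/cm³

Working in km (1 km = 1000 m; c in km⁻¹ = c in m⁻¹ × 1000):
Porosity at depth: phi = 0.59·exp(−0.44×1.1) = 0.59×0.6163 = 0.3636
Bulk density: ρ_b = (1−phi)ρ_g + phi·ρ_f = 0.6364×2.71 + 0.3636×1.06
       = 1.725 + 0.385 = 2.110 g/cm³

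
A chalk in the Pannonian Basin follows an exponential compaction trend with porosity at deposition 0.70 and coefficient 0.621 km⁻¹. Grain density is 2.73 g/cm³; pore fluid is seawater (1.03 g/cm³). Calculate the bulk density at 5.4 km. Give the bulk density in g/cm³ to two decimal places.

2.69 g/cm³

Porosity at depth: phi = 0.7·exp(−0.621×5.4) = 0.7×0.0350 = 0.0245
Bulk density: ρ_b = (1−phi)ρ_g + phi·ρ_f = 0.9755×2.73 + 0.0245×1.03
       = 2.663 + 0.025 = 2.688 g/cm³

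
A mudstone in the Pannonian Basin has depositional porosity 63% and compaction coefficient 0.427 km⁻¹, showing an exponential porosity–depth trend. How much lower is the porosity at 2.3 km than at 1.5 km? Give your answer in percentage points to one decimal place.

n(1.5) = 0.63·e^(−0.427×1.5) = 0.3320
n(2.3) = 0.63·e^(−0.427×2.3) = 0.2359
Δn = 0.3320 − 0.2359 = 0.0961

9.6 percentage points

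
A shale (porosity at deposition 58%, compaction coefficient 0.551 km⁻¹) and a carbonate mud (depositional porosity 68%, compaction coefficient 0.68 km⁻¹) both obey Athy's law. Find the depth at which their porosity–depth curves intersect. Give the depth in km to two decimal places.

1.23 km

Set phi₀ₐ e^(−cₐd) = phi₀ᵦ e^(−cᵦd) ⇒ ln(phi₀ₐ/phi₀ᵦ) = (cₐ − cᵦ)·d
d = ln(0.58/0.68) / (0.551 − 0.68) = -0.1591 / -0.129 = 1.233 km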